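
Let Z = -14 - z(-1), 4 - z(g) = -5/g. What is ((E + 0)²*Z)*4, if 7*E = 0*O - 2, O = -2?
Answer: -208/49 ≈ -4.2449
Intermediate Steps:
z(g) = 4 + 5/g (z(g) = 4 - (-5)/g = 4 + 5/g)
E = -2/7 (E = (0*(-2) - 2)/7 = (0 - 2)/7 = (⅐)*(-2) = -2/7 ≈ -0.28571)
Z = -13 (Z = -14 - (4 + 5/(-1)) = -14 - (4 + 5*(-1)) = -14 - (4 - 5) = -14 - 1*(-1) = -14 + 1 = -13)
((E + 0)²*Z)*4 = ((-2/7 + 0)²*(-13))*4 = ((-2/7)²*(-13))*4 = ((4/49)*(-13))*4 = -52/49*4 = -208/49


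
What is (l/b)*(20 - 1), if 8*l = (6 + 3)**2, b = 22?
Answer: 1539/176 ≈ 8.7443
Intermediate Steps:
l = 81/8 (l = (6 + 3)**2/8 = (1/8)*9**2 = (1/8)*81 = 81/8 ≈ 10.125)
(l/b)*(20 - 1) = ((81/8)/22)*(20 - 1) = ((81/8)*(1/22))*19 = (81/176)*19 = 1539/176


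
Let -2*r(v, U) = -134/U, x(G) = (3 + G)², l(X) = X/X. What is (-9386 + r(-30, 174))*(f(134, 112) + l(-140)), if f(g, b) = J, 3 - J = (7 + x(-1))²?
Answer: 63690783/58 ≈ 1.0981e+6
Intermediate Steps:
l(X) = 1
J = -118 (J = 3 - (7 + (3 - 1)²)² = 3 - (7 + 2²)² = 3 - (7 + 4)² = 3 - 1*11² = 3 - 1*121 = 3 - 121 = -118)
f(g, b) = -118
r(v, U) = 67/U (r(v, U) = -(-67)/U = 67/U)
(-9386 + r(-30, 174))*(f(134, 112) + l(-140)) = (-9386 + 67/174)*(-118 + 1) = (-9386 + 67*(1/174))*(-117) = (-9386 + 67/174)*(-117) = -1633097/174*(-117) = 63690783/58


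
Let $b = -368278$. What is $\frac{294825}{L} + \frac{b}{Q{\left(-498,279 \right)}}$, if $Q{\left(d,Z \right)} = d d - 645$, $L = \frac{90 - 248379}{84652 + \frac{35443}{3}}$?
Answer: $- \frac{781683474109513}{6824057639} \approx -1.1455 \cdot 10^{5}$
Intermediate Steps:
$L = - \frac{744867}{289399}$ ($L = - \frac{248289}{84652 + 35443 \cdot \frac{1}{3}} = - \frac{248289}{84652 + \frac{35443}{3}} = - \frac{248289}{\frac{289399}{3}} = \left(-248289\right) \frac{3}{289399} = - \frac{744867}{289399} \approx -2.5738$)
$Q{\left(d,Z \right)} = -645 + d^{2}$ ($Q{\left(d,Z \right)} = d^{2} - 645 = -645 + d^{2}$)
$\frac{294825}{L} + \frac{b}{Q{\left(-498,279 \right)}} = \frac{294825}{- \frac{744867}{289399}} - \frac{368278}{-645 + \left(-498\right)^{2}} = 294825 \left(- \frac{289399}{744867}\right) - \frac{368278}{-645 + 248004} = - \frac{28440686725}{248289} - \frac{368278}{247359} = - \frac{781683474109513}{6824057639}$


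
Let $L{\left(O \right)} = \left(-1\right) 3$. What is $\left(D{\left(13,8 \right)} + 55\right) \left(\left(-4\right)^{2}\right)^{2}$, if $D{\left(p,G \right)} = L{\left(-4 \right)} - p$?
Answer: $9984$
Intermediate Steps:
$L{\left(O \right)} = -3$
$D{\left(p,G \right)} = -3 - p$
$\left(D{\left(13,8 \right)} + 55\right) \left(\left(-4\right)^{2}\right)^{2} = \left(\left(-3 - 13\right) + 55\right) \left(\left(-4\right)^{2}\right)^{2} = \left(\left(-3 - 13\right) + 55\right) 16^{2} = \left(-16 + 55\right) 256 = 39 \cdot 256 = 9984$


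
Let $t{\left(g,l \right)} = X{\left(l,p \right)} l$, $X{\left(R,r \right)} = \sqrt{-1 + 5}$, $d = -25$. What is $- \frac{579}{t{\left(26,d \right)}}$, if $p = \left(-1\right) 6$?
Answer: $\frac{579}{50} \approx 11.58$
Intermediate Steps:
$p = -6$
$X{\left(R,r \right)} = 2$ ($X{\left(R,r \right)} = \sqrt{4} = 2$)
$t{\left(g,l \right)} = 2 l$
$- \frac{579}{t{\left(26,d \right)}} = - \frac{579}{2 \left(-25\right)} = - \frac{579}{-50} = \left(-579\right) \left(- \frac{1}{50}\right) = \frac{579}{50}$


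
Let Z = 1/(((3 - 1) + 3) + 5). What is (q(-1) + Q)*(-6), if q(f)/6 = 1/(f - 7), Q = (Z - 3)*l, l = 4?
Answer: 741/10 ≈ 74.100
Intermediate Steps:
Z = 1/10 (Z = 1/((2 + 3) + 5) = 1/(5 + 5) = 1/10 ≈ 0.10000)
Q = -58/5 (Q = (1/10 - 3)*4 = -29/10*4 = -58/5 ≈ -11.600)
q(f) = 6/(-7 + f) (q(f) = 6/(f - 7) = 6/(-7 + f))
(q(-1) + Q)*(-6) = (6/(-7 - 1) - 58/5)*(-6) = (6/(-8) - 58/5)*(-6) = (6*(-1/8) - 58/5)*(-6) = (-3/4 - 58/5)*(-6) = -247/20*(-6) = 741/10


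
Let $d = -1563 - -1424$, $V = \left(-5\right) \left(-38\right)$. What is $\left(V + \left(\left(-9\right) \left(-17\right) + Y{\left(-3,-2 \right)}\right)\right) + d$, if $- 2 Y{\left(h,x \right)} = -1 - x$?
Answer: $\frac{407}{2} \approx 203.5$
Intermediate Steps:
$V = 190$
$Y{\left(h,x \right)} = \frac{1}{2} + \frac{x}{2}$ ($Y{\left(h,x \right)} = - \frac{-1 - x}{2} = \frac{1}{2} + \frac{x}{2}$)
$d = -139$ ($d = -1563 + 1424 = -139$)
$\left(V + \left(\left(-9\right) \left(-17\right) + Y{\left(-3,-2 \right)}\right)\right) + d = \left(190 + \left(\left(-9\right) \left(-17\right) + \left(\frac{1}{2} + \frac{1}{2} \left(-2\right)\right)\right)\right) - 139 = \left(190 + \left(153 + \left(\frac{1}{2} - 1\right)\right)\right) - 139 = \left(190 + \left(153 - \frac{1}{2}\right)\right) - 139 = \left(190 + \frac{305}{2}\right) - 139 = \frac{685}{2} - 139 = \frac{407}{2}$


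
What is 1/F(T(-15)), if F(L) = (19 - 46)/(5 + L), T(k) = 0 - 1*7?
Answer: 2/27 ≈ 0.074074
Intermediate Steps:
T(k) = -7 (T(k) = 0 - 7 = -7)
F(L) = -27/(5 + L)
1/F(T(-15)) = 1/(-27/(5 - 7)) = 1/(-27/(-2)) = 1/(-27*(-1/2)) = 1/(27/2) = 2/27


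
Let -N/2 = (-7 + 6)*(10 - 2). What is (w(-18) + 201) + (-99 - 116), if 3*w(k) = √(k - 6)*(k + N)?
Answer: -14 - 4*I*√6/3 ≈ -14.0 - 3.266*I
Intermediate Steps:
N = 16 (N = -2*(-7 + 6)*(10 - 2) = -(-2)*8 = -2*(-8) = 16)
w(k) = √(-6 + k)*(16 + k)/3 (w(k) = (√(k - 6)*(k + 16))/3 = (√(-6 + k)*(16 + k))/3 = √(-6 + k)*(16 + k)/3)
(w(-18) + 201) + (-99 - 116) = (√(-6 - 18)*(16 - 18)/3 + 201) + (-99 - 116) = ((⅓)*√(-24)*(-2) + 201) - 215 = ((⅓)*(2*I*√6)*(-2) + 201) - 215 = (-4*I*√6/3 + 201) - 215 = (201 - 4*I*√6/3) - 215 = -14 - 4*I*√6/3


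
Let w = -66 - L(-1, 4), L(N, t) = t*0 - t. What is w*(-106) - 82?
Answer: 6490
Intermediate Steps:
L(N, t) = -t (L(N, t) = 0 - t = -t)
w = -62 (w = -66 - (-1)*4 = -66 - 1*(-4) = -66 + 4 = -62)
w*(-106) - 82 = -62*(-106) - 82 = 6572 - 82 = 6490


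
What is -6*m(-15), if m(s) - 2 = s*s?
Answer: -1362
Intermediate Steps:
m(s) = 2 + s**2 (m(s) = 2 + s*s = 2 + s**2)
-6*m(-15) = -6*(2 + (-15)**2) = -6*(2 + 225) = -6*227 = -1362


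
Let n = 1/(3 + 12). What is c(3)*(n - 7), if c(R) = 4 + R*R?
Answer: -1352/15 ≈ -90.133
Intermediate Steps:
n = 1/15 ≈ 0.066667
c(R) = 4 + R**2
c(3)*(n - 7) = (4 + 3**2)*(1/15 - 7) = (4 + 9)*(-104/15) = 13*(-104/15) = -1352/15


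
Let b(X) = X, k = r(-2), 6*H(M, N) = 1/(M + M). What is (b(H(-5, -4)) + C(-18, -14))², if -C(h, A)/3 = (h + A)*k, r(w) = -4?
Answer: 530887681/3600 ≈ 1.4747e+5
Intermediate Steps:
H(M, N) = 1/(12*M) (H(M, N) = 1/(6*(M + M)) = 1/(6*((2*M))) = (1/(2*M))/6 = 1/(12*M))
k = -4
C(h, A) = 12*A + 12*h (C(h, A) = -3*(h + A)*(-4) = -3*(A + h)*(-4) = -3*(-4*A - 4*h) = 12*A + 12*h)
(b(H(-5, -4)) + C(-18, -14))² = ((1/12)/(-5) + (12*(-14) + 12*(-18)))² = ((1/12)*(-⅕) + (-168 - 216))² = (-1/60 - 384)² = (-23041/60)² = 530887681/3600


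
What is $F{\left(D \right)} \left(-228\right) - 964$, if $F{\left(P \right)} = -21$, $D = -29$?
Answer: $3824$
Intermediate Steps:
$F{\left(D \right)} \left(-228\right) - 964 = \left(-21\right) \left(-228\right) - 964 = 4788 - 964 = 3824$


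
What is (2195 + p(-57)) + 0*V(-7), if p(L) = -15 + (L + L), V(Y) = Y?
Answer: 2066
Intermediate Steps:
p(L) = -15 + 2*L
(2195 + p(-57)) + 0*V(-7) = (2195 + (-15 + 2*(-57))) + 0*(-7) = (2195 + (-15 - 114)) + 0 = (2195 - 129) + 0 = 2066 + 0 = 2066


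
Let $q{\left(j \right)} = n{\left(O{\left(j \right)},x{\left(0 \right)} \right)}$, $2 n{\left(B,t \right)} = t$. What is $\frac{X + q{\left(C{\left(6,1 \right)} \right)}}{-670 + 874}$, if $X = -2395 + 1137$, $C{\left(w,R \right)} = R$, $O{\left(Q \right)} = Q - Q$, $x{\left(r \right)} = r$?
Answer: $- \frac{37}{6} \approx -6.1667$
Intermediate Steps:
$O{\left(Q \right)} = 0$
$n{\left(B,t \right)} = \frac{t}{2}$
$X = -1258$
$q{\left(j \right)} = 0$ ($q{\left(j \right)} = \frac{1}{2} \cdot 0 = 0$)
$\frac{X + q{\left(C{\left(6,1 \right)} \right)}}{-670 + 874} = \frac{-1258 + 0}{-670 + 874} = - \frac{1258}{204} = \left(-1258\right) \frac{1}{204} = - \frac{37}{6}$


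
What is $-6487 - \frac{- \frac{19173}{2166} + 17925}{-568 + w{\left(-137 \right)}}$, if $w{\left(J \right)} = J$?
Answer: $- \frac{3289012411}{509010} \approx -6461.6$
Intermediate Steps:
$-6487 - \frac{- \frac{19173}{2166} + 17925}{-568 + w{\left(-137 \right)}} = -6487 - \frac{- \frac{19173}{2166} + 17925}{-568 - 137} = -6487 - \frac{\left(-19173\right) \frac{1}{2166} + 17925}{-705} = -6487 - \left(- \frac{6391}{722} + 17925\right) \left(- \frac{1}{705}\right) = -6487 - \frac{12935459}{722} \left(- \frac{1}{705}\right) = -6487 - - \frac{12935459}{509010} = -6487 + \frac{12935459}{509010} = - \frac{3289012411}{509010}$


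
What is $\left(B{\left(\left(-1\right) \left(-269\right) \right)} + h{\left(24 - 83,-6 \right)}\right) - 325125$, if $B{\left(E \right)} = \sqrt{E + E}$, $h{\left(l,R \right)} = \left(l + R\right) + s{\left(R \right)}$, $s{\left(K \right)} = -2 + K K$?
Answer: $-325156 + \sqrt{538} \approx -3.2513 \cdot 10^{5}$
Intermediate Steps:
$s{\left(K \right)} = -2 + K^{2}$
$h{\left(l,R \right)} = -2 + R + l + R^{2}$ ($h{\left(l,R \right)} = \left(l + R\right) + \left(-2 + R^{2}\right) = \left(R + l\right) + \left(-2 + R^{2}\right) = -2 + R + l + R^{2}$)
$B{\left(E \right)} = \sqrt{2} \sqrt{E}$ ($B{\left(E \right)} = \sqrt{2 E} = \sqrt{2} \sqrt{E}$)
$\left(B{\left(\left(-1\right) \left(-269\right) \right)} + h{\left(24 - 83,-6 \right)}\right) - 325125 = \left(\sqrt{2} \sqrt{\left(-1\right) \left(-269\right)} + \left(-2 - 6 + \left(24 - 83\right) + \left(-6\right)^{2}\right)\right) - 325125 = \left(\sqrt{2} \sqrt{269} + \left(-2 - 6 + \left(24 - 83\right) + 36\right)\right) - 325125 = \left(\sqrt{538} - 31\right) - 325125 = \left(-31 + \sqrt{538}\right) - 325125 = -325156 + \sqrt{538}$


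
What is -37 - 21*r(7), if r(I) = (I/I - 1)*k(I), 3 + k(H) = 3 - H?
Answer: -37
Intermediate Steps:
k(H) = -H (k(H) = -3 + (3 - H) = -H)
r(I) = 0 (r(I) = (I/I - 1)*(-I) = (1 - 1)*(-I) = 0*(-I) = 0)
-37 - 21*r(7) = -37 - 21*0 = -37 + 0 = -37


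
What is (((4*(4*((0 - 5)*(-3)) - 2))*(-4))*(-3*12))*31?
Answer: 1035648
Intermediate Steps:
(((4*(4*((0 - 5)*(-3)) - 2))*(-4))*(-3*12))*31 = (((4*(4*(-5*(-3)) - 2))*(-4))*(-36))*31 = (((4*(4*15 - 2))*(-4))*(-36))*31 = (((4*(60 - 2))*(-4))*(-36))*31 = (((4*58)*(-4))*(-36))*31 = ((232*(-4))*(-36))*31 = -928*(-36)*31 = 33408*31 = 1035648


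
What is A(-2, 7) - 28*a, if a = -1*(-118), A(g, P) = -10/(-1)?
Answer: -3294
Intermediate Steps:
A(g, P) = 10 (A(g, P) = -10*(-1) = 10)
a = 118
A(-2, 7) - 28*a = 10 - 28*118 = 10 - 3304 = -3294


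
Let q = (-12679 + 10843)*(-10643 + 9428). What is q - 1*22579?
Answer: 2208161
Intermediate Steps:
q = 2230740 (q = -1836*(-1215) = 2230740)
q - 1*22579 = 2230740 - 1*22579 = 2230740 - 22579 = 2208161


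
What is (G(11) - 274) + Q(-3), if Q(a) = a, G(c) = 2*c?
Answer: -255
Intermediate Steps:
(G(11) - 274) + Q(-3) = (2*11 - 274) - 3 = (22 - 274) - 3 = -252 - 3 = -255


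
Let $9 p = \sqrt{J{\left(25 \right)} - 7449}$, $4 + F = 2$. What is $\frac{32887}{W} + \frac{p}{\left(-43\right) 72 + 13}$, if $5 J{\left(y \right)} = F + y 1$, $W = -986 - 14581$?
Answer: $- \frac{32887}{15567} - \frac{i \sqrt{186110}}{138735} \approx -2.1126 - 0.0031096 i$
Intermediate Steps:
$F = -2$ ($F = -4 + 2 = -2$)
$W = -15567$ ($W = -986 - 14581 = -15567$)
$J{\left(y \right)} = - \frac{2}{5} + \frac{y}{5}$ ($J{\left(y \right)} = \frac{-2 + y 1}{5} = \frac{-2 + y}{5} = - \frac{2}{5} + \frac{y}{5}$)
$p = \frac{i \sqrt{186110}}{45}$ ($p = \frac{\sqrt{\left(- \frac{2}{5} + \frac{1}{5} \cdot 25\right) - 7449}}{9} = \frac{\sqrt{\left(- \frac{2}{5} + 5\right) - 7449}}{9} = \frac{\sqrt{\frac{23}{5} - 7449}}{9} = \frac{\sqrt{- \frac{37222}{5}}}{9} = \frac{\frac{1}{5} i \sqrt{186110}}{9} = \frac{i \sqrt{186110}}{45} \approx 9.5868 i$)
$\frac{32887}{W} + \frac{p}{\left(-43\right) 72 + 13} = \frac{32887}{-15567} + \frac{\frac{1}{45} i \sqrt{186110}}{\left(-43\right) 72 + 13} = 32887 \left(- \frac{1}{15567}\right) + \frac{\frac{1}{45} i \sqrt{186110}}{-3096 + 13} = - \frac{32887}{15567} + \frac{\frac{1}{45} i \sqrt{186110}}{-3083} = - \frac{32887}{15567} + \frac{i \sqrt{186110}}{45} \left(- \frac{1}{3083}\right) = - \frac{32887}{15567} - \frac{i \sqrt{186110}}{138735}$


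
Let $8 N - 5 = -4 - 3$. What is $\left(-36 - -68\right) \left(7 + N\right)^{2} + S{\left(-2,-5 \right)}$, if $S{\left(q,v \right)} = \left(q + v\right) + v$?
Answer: $1446$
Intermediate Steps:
$N = - \frac{1}{4}$ ($N = \frac{5}{8} + \frac{-4 - 3}{8} = \frac{5}{8} + \frac{1}{8} \left(-7\right) = \frac{5}{8} - \frac{7}{8} = - \frac{1}{4} \approx -0.25$)
$S{\left(q,v \right)} = q + 2 v$
$\left(-36 - -68\right) \left(7 + N\right)^{2} + S{\left(-2,-5 \right)} = \left(-36 - -68\right) \left(7 - \frac{1}{4}\right)^{2} + \left(-2 + 2 \left(-5\right)\right) = \left(-36 + 68\right) \left(\frac{27}{4}\right)^{2} - 12 = 32 \cdot \frac{729}{16} - 12 = 1458 - 12 = 1446$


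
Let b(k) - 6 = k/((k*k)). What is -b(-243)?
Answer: -1457/243 ≈ -5.9959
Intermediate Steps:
b(k) = 6 + 1/k (b(k) = 6 + k/((k*k)) = 6 + k/(k**2) = 6 + k/k**2 = 6 + 1/k)
-b(-243) = -(6 + 1/(-243)) = -(6 - 1/243) = -1*1457/243 = -1457/243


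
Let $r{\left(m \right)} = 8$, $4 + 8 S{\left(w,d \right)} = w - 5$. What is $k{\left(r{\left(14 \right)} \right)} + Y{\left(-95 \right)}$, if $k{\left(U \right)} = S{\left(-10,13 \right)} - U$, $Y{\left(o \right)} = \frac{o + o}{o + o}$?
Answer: $- \frac{75}{8} \approx -9.375$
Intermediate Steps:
$S{\left(w,d \right)} = - \frac{9}{8} + \frac{w}{8}$ ($S{\left(w,d \right)} = - \frac{1}{2} + \frac{w - 5}{8} = - \frac{1}{2} + \frac{-5 + w}{8} = - \frac{1}{2} + \left(- \frac{5}{8} + \frac{w}{8}\right) = - \frac{9}{8} + \frac{w}{8}$)
$Y{\left(o \right)} = 1$ ($Y{\left(o \right)} = \frac{2 o}{2 o} = 2 o \frac{1}{2 o} = 1$)
$k{\left(U \right)} = - \frac{19}{8} - U$ ($k{\left(U \right)} = \left(- \frac{9}{8} + \frac{1}{8} \left(-10\right)\right) - U = \left(- \frac{9}{8} - \frac{5}{4}\right) - U = - \frac{19}{8} - U$)
$k{\left(r{\left(14 \right)} \right)} + Y{\left(-95 \right)} = \left(- \frac{19}{8} - 8\right) + 1 = - \frac{83}{8} + 1 = - \frac{75}{8}$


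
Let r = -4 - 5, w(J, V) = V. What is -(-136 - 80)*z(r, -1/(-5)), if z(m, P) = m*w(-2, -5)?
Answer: 9720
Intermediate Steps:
r = -9
z(m, P) = -5*m (z(m, P) = m*(-5) = -5*m)
-(-136 - 80)*z(r, -1/(-5)) = -(-136 - 80)*(-5*(-9)) = -(-216)*45 = -1*(-9720) = 9720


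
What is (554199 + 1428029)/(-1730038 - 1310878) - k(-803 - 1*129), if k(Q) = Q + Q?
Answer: 1416571299/760229 ≈ 1863.3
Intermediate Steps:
k(Q) = 2*Q
(554199 + 1428029)/(-1730038 - 1310878) - k(-803 - 1*129) = (554199 + 1428029)/(-1730038 - 1310878) - 2*(-803 - 1*129) = 1982228/(-3040916) - 2*(-803 - 129) = 1982228*(-1/3040916) - 2*(-932) = -495557/760229 - 1*(-1864) = -495557/760229 + 1864 = 1416571299/760229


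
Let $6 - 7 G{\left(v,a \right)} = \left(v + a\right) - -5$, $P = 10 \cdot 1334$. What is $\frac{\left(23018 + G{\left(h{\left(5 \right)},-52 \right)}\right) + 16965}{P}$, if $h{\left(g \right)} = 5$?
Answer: $\frac{279929}{93380} \approx 2.9977$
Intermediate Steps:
$P = 13340$
$G{\left(v,a \right)} = \frac{1}{7} - \frac{a}{7} - \frac{v}{7}$ ($G{\left(v,a \right)} = \frac{6}{7} - \frac{\left(v + a\right) - -5}{7} = \frac{6}{7} - \frac{\left(a + v\right) + 5}{7} = \frac{6}{7} - \frac{5 + a + v}{7} = \frac{6}{7} - \left(\frac{5}{7} + \frac{a}{7} + \frac{v}{7}\right) = \frac{1}{7} - \frac{a}{7} - \frac{v}{7}$)
$\frac{\left(23018 + G{\left(h{\left(5 \right)},-52 \right)}\right) + 16965}{P} = \frac{\left(23018 - - \frac{48}{7}\right) + 16965}{13340} = \left(\left(23018 + \left(\frac{1}{7} + \frac{52}{7} - \frac{5}{7}\right)\right) + 16965\right) \frac{1}{13340} = \left(\left(23018 + \frac{48}{7}\right) + 16965\right) \frac{1}{13340} = \left(\frac{161174}{7} + 16965\right) \frac{1}{13340} = \frac{279929}{7} \cdot \frac{1}{13340} = \frac{279929}{93380}$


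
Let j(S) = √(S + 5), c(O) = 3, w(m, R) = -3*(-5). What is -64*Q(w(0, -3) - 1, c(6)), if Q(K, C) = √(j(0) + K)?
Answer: -64*√(14 + √5) ≈ -257.88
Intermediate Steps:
w(m, R) = 15
j(S) = √(5 + S)
Q(K, C) = √(K + √5) (Q(K, C) = √(√(5 + 0) + K) = √(√5 + K) = √(K + √5))
-64*Q(w(0, -3) - 1, c(6)) = -64*√((15 - 1) + √5) = -64*√(14 + √5)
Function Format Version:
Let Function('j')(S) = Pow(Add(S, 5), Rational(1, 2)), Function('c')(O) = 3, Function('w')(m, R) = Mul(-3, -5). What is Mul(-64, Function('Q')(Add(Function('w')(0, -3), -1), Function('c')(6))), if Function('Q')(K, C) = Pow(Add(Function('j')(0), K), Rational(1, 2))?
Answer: Mul(-64, Pow(Add(14, Pow(5, Rational(1, 2))), Rational(1, 2))) ≈ -257.88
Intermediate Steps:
Function('w')(m, R) = 15
Function('j')(S) = Pow(Add(5, S), Rational(1, 2))
Function('Q')(K, C) = Pow(Add(K, Pow(5, Rational(1, 2))), Rational(1, 2)) (Function('Q')(K, C) = Pow(Add(Pow(Add(5, 0), Rational(1, 2)), K), Rational(1, 2)) = Pow(Add(Pow(5, Rational(1, 2)), K), Rational(1, 2)) = Pow(Add(K, Pow(5, Rational(1, 2))), Rational(1, 2)))
Mul(-64, Function('Q')(Add(Function('w')(0, -3), -1), Function('c')(6))) = Mul(-64, Pow(Add(Add(15, -1), Pow(5, Rational(1, 2))), Rational(1, 2))) = Mul(-64, Pow(Add(14, Pow(5, Rational(1, 2))), Rational(1, 2)))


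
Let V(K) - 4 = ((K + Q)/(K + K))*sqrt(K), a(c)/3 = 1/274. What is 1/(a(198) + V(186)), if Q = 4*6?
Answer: -1333558/14358617 + 187690*sqrt(186)/14358617 ≈ 0.085398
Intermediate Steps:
Q = 24
a(c) = 3/274
V(K) = 4 + (24 + K)/(2*sqrt(K)) (V(K) = 4 + ((K + 24)/(K + K))*sqrt(K) = 4 + ((24 + K)/((2*K)))*sqrt(K) = 4 + ((24 + K)*(1/(2*K)))*sqrt(K) = 4 + ((24 + K)/(2*K))*sqrt(K) = 4 + (24 + K)/(2*sqrt(K)))
1/(a(198) + V(186)) = 1/(3/274 + (4 + sqrt(186)/2 + 12/sqrt(186))) = 1/(3/274 + (4 + sqrt(186)/2 + 12*(sqrt(186)/186))) = 1/(3/274 + (4 + sqrt(186)/2 + 2*sqrt(186)/31)) = 1/(3/274 + (4 + 35*sqrt(186)/62)) = 1/(1099/274 + 35*sqrt(186)/62)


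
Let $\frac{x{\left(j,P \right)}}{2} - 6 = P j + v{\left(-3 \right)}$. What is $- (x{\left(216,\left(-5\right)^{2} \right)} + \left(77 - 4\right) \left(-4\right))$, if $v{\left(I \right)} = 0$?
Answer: $-10520$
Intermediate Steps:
$x{\left(j,P \right)} = 12 + 2 P j$ ($x{\left(j,P \right)} = 12 + 2 \left(P j + 0\right) = 12 + 2 P j$)
$- (x{\left(216,\left(-5\right)^{2} \right)} + \left(77 - 4\right) \left(-4\right)) = - (\left(12 + 2 \left(-5\right)^{2} \cdot 216\right) + \left(77 - 4\right) \left(-4\right)) = - (\left(12 + 2 \cdot 25 \cdot 216\right) + 73 \left(-4\right)) = - (\left(12 + 10800\right) - 292) = - (10812 - 292) = \left(-1\right) 10520 = -10520$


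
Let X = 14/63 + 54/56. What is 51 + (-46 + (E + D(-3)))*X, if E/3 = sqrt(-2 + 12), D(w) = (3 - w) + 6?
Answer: 1343/126 + 299*sqrt(10)/84 ≈ 21.915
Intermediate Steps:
X = 299/252 (X = 14*(1/63) + 54*(1/56) = 2/9 + 27/28 = 299/252 ≈ 1.1865)
D(w) = 9 - w
E = 3*sqrt(10) (E = 3*sqrt(-2 + 12) = 3*sqrt(10) ≈ 9.4868)
51 + (-46 + (E + D(-3)))*X = 51 + (-46 + (3*sqrt(10) + (9 - 1*(-3))))*(299/252) = 51 + (-46 + (3*sqrt(10) + (9 + 3)))*(299/252) = 51 + (-46 + (3*sqrt(10) + 12))*(299/252) = 51 + (-46 + (12 + 3*sqrt(10)))*(299/252) = 51 + (-34 + 3*sqrt(10))*(299/252) = 51 + (-5083/126 + 299*sqrt(10)/84) = 1343/126 + 299*sqrt(10)/84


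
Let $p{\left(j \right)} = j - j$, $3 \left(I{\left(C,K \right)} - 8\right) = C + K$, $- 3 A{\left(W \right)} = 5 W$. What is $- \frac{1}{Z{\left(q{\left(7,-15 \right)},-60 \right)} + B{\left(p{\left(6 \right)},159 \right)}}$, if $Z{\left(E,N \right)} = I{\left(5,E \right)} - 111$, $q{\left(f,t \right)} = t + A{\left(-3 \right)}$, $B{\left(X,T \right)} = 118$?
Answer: $- \frac{3}{40} \approx -0.075$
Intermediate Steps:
$A{\left(W \right)} = - \frac{5 W}{3}$
$I{\left(C,K \right)} = 8 + \frac{C}{3} + \frac{K}{3}$ ($I{\left(C,K \right)} = 8 + \frac{C + K}{3} = 8 + \left(\frac{C}{3} + \frac{K}{3}\right) = 8 + \frac{C}{3} + \frac{K}{3}$)
$p{\left(j \right)} = 0$
$q{\left(f,t \right)} = 5 + t$ ($q{\left(f,t \right)} = t - -5 = t + 5 = 5 + t$)
$Z{\left(E,N \right)} = - \frac{304}{3} + \frac{E}{3}$ ($Z{\left(E,N \right)} = \left(8 + \frac{1}{3} \cdot 5 + \frac{E}{3}\right) - 111 = \left(8 + \frac{5}{3} + \frac{E}{3}\right) - 111 = \left(\frac{29}{3} + \frac{E}{3}\right) - 111 = - \frac{304}{3} + \frac{E}{3}$)
$- \frac{1}{Z{\left(q{\left(7,-15 \right)},-60 \right)} + B{\left(p{\left(6 \right)},159 \right)}} = - \frac{1}{\left(- \frac{304}{3} + \frac{5 - 15}{3}\right) + 118} = - \frac{1}{\left(- \frac{304}{3} + \frac{1}{3} \left(-10\right)\right) + 118} = - \frac{1}{\left(- \frac{304}{3} - \frac{10}{3}\right) + 118} = - \frac{1}{- \frac{314}{3} + 118} = - \frac{1}{\frac{40}{3}} = \left(-1\right) \frac{3}{40} = - \frac{3}{40}$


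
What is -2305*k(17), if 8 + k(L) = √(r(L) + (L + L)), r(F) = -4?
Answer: 18440 - 2305*√30 ≈ 5815.0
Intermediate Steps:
k(L) = -8 + √(-4 + 2*L) (k(L) = -8 + √(-4 + (L + L)) = -8 + √(-4 + 2*L))
-2305*k(17) = -2305*(-8 + √(-4 + 2*17)) = -2305*(-8 + √(-4 + 34)) = -2305*(-8 + √30) = 18440 - 2305*√30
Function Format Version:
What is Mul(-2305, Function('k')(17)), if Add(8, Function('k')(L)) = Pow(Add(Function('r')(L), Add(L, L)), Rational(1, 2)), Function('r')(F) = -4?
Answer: Add(18440, Mul(-2305, Pow(30, Rational(1, 2)))) ≈ 5815.0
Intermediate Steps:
Function('k')(L) = Add(-8, Pow(Add(-4, Mul(2, L)), Rational(1, 2))) (Function('k')(L) = Add(-8, Pow(Add(-4, Add(L, L)), Rational(1, 2))) = Add(-8, Pow(Add(-4, Mul(2, L)), Rational(1, 2))))
Mul(-2305, Function('k')(17)) = Mul(-2305, Add(-8, Pow(Add(-4, Mul(2, 17)), Rational(1, 2)))) = Mul(-2305, Add(-8, Pow(Add(-4, 34), Rational(1, 2)))) = Mul(-2305, Add(-8, Pow(30, Rational(1, 2)))) = Add(18440, Mul(-2305, Pow(30, Rational(1, 2))))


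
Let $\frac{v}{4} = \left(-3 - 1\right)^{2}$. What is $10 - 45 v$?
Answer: $-2870$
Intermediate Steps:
$v = 64$ ($v = 4 \left(-3 - 1\right)^{2} = 4 \left(-4\right)^{2} = 4 \cdot 16 = 64$)
$10 - 45 v = 10 - 2880 = -2870$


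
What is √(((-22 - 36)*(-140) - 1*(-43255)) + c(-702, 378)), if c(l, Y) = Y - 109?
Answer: 2*√12911 ≈ 227.25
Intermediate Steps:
c(l, Y) = -109 + Y
√(((-22 - 36)*(-140) - 1*(-43255)) + c(-702, 378)) = √(((-22 - 36)*(-140) - 1*(-43255)) + (-109 + 378)) = √((-58*(-140) + 43255) + 269) = √((8120 + 43255) + 269) = √(51375 + 269) = √51644 = 2*√12911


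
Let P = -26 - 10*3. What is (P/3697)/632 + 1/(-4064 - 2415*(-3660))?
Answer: -165699917/6925730807820 ≈ -2.3925e-5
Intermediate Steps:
P = -56 (P = -26 - 30 = -56)
(P/3697)/632 + 1/(-4064 - 2415*(-3660)) = -56/3697/632 + 1/(-4064 - 2415*(-3660)) = -56*1/3697*(1/632) - 1/3660/(-6479) = -56/3697*1/632 - 1/6479*(-1/3660) = -7/292063 + 1/23713140 = -165699917/6925730807820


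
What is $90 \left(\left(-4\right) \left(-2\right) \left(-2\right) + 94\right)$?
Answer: $7020$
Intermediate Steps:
$90 \left(\left(-4\right) \left(-2\right) \left(-2\right) + 94\right) = 90 \left(8 \left(-2\right) + 94\right) = 90 \left(-16 + 94\right) = 90 \cdot 78 = 7020$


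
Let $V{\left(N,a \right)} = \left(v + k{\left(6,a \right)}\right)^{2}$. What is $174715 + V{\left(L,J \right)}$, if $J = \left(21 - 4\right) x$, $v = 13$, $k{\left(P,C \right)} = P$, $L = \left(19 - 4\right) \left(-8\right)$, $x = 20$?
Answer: $175076$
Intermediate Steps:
$L = -120$ ($L = 15 \left(-8\right) = -120$)
$J = 340$ ($J = \left(21 - 4\right) 20 = 17 \cdot 20 = 340$)
$V{\left(N,a \right)} = 361$ ($V{\left(N,a \right)} = \left(13 + 6\right)^{2} = 19^{2} = 361$)
$174715 + V{\left(L,J \right)} = 174715 + 361 = 175076$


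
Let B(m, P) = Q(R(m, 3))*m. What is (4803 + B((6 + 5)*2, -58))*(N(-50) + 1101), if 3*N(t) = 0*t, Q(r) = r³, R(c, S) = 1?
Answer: 5312325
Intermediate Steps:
N(t) = 0 (N(t) = (0*t)/3 = (⅓)*0 = 0)
B(m, P) = m (B(m, P) = 1³*m = 1*m = m)
(4803 + B((6 + 5)*2, -58))*(N(-50) + 1101) = (4803 + (6 + 5)*2)*(0 + 1101) = (4803 + 11*2)*1101 = (4803 + 22)*1101 = 4825*1101 = 5312325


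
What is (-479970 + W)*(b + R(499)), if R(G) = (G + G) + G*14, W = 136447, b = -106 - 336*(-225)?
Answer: -28676612994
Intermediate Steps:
b = 75494 (b = -106 + 75600 = 75494)
R(G) = 16*G (R(G) = 2*G + 14*G = 16*G)
(-479970 + W)*(b + R(499)) = (-479970 + 136447)*(75494 + 16*499) = -343523*(75494 + 7984) = -343523*83478 = -28676612994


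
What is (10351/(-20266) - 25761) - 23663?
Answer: -1001637135/20266 ≈ -49425.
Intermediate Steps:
(10351/(-20266) - 25761) - 23663 = (10351*(-1/20266) - 25761) - 23663 = (-10351/20266 - 25761) - 23663 = -522082777/20266 - 23663 = -1001637135/20266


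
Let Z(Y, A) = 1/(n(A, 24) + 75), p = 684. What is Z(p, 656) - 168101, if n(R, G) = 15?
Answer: -15129089/90 ≈ -1.6810e+5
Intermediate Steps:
Z(Y, A) = 1/90 (Z(Y, A) = 1/(15 + 75) = 1/90)
Z(p, 656) - 168101 = 1/90 - 168101 = -15129089/90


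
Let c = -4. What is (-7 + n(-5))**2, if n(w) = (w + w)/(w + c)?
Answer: 2809/81 ≈ 34.679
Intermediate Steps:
n(w) = 2*w/(-4 + w) (n(w) = (w + w)/(w - 4) = (2*w)/(-4 + w) = 2*w/(-4 + w))
(-7 + n(-5))**2 = (-7 + 2*(-5)/(-4 - 5))**2 = (-7 + 2*(-5)/(-9))**2 = (-7 + 2*(-5)*(-1/9))**2 = (-7 + 10/9)**2 = (-53/9)**2 = 2809/81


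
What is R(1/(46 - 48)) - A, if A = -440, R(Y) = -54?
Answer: 386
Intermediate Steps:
R(1/(46 - 48)) - A = -54 - 1*(-440) = -54 + 440 = 386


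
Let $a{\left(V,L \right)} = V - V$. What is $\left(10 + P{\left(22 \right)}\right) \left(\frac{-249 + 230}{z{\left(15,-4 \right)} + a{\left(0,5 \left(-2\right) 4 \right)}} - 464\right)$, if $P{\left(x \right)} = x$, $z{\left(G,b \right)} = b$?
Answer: $-14696$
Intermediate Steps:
$a{\left(V,L \right)} = 0$
$\left(10 + P{\left(22 \right)}\right) \left(\frac{-249 + 230}{z{\left(15,-4 \right)} + a{\left(0,5 \left(-2\right) 4 \right)}} - 464\right) = \left(10 + 22\right) \left(\frac{-249 + 230}{-4 + 0} - 464\right) = 32 \left(- \frac{19}{-4} - 464\right) = 32 \left(\left(-19\right) \left(- \frac{1}{4}\right) - 464\right) = 32 \left(\frac{19}{4} - 464\right) = 32 \left(- \frac{1837}{4}\right) = -14696$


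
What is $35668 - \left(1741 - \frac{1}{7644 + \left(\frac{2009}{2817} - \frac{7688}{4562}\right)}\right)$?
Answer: $\frac{1666184308658040}{49110864569} \approx 33927.0$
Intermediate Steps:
$35668 - \left(1741 - \frac{1}{7644 + \left(\frac{2009}{2817} - \frac{7688}{4562}\right)}\right) = 35668 - \left(1741 - \frac{1}{7644 + \left(2009 \cdot \frac{1}{2817} - \frac{3844}{2281}\right)}\right) = 35668 - \left(1741 - \frac{1}{7644 + \left(\frac{2009}{2817} - \frac{3844}{2281}\right)}\right) = 35668 - \left(1741 - \frac{1}{7644 - \frac{6246019}{6425577}}\right) = 35668 - \left(1741 - \frac{1}{\frac{49110864569}{6425577}}\right) = 35668 - \left(1741 - \frac{6425577}{49110864569}\right) = 35668 - \frac{85502008789052}{49110864569} = \frac{1666184308658040}{49110864569}$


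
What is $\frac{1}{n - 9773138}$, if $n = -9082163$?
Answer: $- \frac{1}{18855301} \approx -5.3035 \cdot 10^{-8}$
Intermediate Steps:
$\frac{1}{n - 9773138} = \frac{1}{-9082163 - 9773138} = \frac{1}{-18855301} = - \frac{1}{18855301}$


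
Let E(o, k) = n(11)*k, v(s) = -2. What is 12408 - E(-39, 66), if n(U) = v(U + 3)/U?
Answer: 12420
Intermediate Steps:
n(U) = -2/U
E(o, k) = -2*k/11 (E(o, k) = (-2/11)*k = (-2*1/11)*k = -2*k/11)
12408 - E(-39, 66) = 12408 - (-2)*66/11 = 12408 - 1*(-12) = 12408 + 12 = 12420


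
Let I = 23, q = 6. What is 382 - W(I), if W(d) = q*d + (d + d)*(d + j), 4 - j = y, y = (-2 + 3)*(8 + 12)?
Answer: -78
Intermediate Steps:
y = 20 (y = 1*20 = 20)
j = -16 (j = 4 - 1*20 = 4 - 20 = -16)
W(d) = 6*d + 2*d*(-16 + d) (W(d) = 6*d + (d + d)*(d - 16) = 6*d + (2*d)*(-16 + d) = 6*d + 2*d*(-16 + d))
382 - W(I) = 382 - 2*23*(-13 + 23) = 382 - 2*23*10 = 382 - 1*460 = 382 - 460 = -78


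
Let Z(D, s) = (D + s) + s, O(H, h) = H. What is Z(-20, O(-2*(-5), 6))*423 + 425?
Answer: 425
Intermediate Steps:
Z(D, s) = D + 2*s
Z(-20, O(-2*(-5), 6))*423 + 425 = (-20 + 2*(-2*(-5)))*423 + 425 = (-20 + 2*10)*423 + 425 = (-20 + 20)*423 + 425 = 0*423 + 425 = 0 + 425 = 425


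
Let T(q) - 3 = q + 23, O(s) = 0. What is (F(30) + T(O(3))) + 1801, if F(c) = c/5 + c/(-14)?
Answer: 12816/7 ≈ 1830.9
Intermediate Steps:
F(c) = 9*c/70 (F(c) = c*(⅕) + c*(-1/14) = c/5 - c/14 = 9*c/70)
T(q) = 26 + q (T(q) = 3 + (q + 23) = 3 + (23 + q) = 26 + q)
(F(30) + T(O(3))) + 1801 = ((9/70)*30 + (26 + 0)) + 1801 = (27/7 + 26) + 1801 = 209/7 + 1801 = 12816/7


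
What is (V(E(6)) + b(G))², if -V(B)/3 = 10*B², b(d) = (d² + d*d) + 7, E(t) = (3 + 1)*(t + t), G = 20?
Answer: 4666665969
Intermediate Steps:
E(t) = 8*t (E(t) = 4*(2*t) = 8*t)
b(d) = 7 + 2*d² (b(d) = (d² + d²) + 7 = 2*d² + 7 = 7 + 2*d²)
V(B) = -30*B²
(V(E(6)) + b(G))² = (-30*(8*6)² + (7 + 2*20²))² = (-30*48² + (7 + 2*400))² = (-30*2304 + (7 + 800))² = (-69120 + 807)² = (-68313)² = 4666665969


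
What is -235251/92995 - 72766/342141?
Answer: -87255886561/31817402295 ≈ -2.7424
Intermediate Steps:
-235251/92995 - 72766/342141 = -87255886561/31817402295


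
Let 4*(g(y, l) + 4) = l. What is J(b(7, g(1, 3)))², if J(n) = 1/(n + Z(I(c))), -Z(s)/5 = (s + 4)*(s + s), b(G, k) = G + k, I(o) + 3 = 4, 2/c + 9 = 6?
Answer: 16/34225 ≈ 0.00046749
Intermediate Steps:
c = -⅔ (c = 2/(-9 + 6) = 2/(-3) = 2*(-⅓) = -⅔ ≈ -0.66667)
g(y, l) = -4 + l/4
I(o) = 1 (I(o) = -3 + 4 = 1)
Z(s) = -10*s*(4 + s) (Z(s) = -5*(s + 4)*(s + s) = -5*(4 + s)*2*s = -10*s*(4 + s))
J(n) = 1/(-50 + n) (J(n) = 1/(n - 10*1*(4 + 1)) = 1/(n - 10*1*5) = 1/(n - 50) = 1/(-50 + n))
J(b(7, g(1, 3)))² = (1/(-50 + (7 + (-4 + (¼)*3))))² = (1/(-50 + (7 + (-4 + ¾))))² = (1/(-50 + (7 - 13/4)))² = (1/(-50 + 15/4))² = (1/(-185/4))² = (-4/185)² = 16/34225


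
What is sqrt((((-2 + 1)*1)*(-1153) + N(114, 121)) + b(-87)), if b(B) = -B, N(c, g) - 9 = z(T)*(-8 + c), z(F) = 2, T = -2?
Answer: sqrt(1461) ≈ 38.223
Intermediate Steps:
N(c, g) = -7 + 2*c (N(c, g) = 9 + 2*(-8 + c) = 9 + (-16 + 2*c) = -7 + 2*c)
sqrt((((-2 + 1)*1)*(-1153) + N(114, 121)) + b(-87)) = sqrt((((-2 + 1)*1)*(-1153) + (-7 + 2*114)) - 1*(-87)) = sqrt((-1*1*(-1153) + (-7 + 228)) + 87) = sqrt((-1*(-1153) + 221) + 87) = sqrt((1153 + 221) + 87) = sqrt(1374 + 87) = sqrt(1461)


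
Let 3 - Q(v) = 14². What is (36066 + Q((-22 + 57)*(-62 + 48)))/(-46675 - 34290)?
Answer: -35873/80965 ≈ -0.44307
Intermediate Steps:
Q(v) = -193 (Q(v) = 3 - 1*14² = 3 - 1*196 = 3 - 196 = -193)
(36066 + Q((-22 + 57)*(-62 + 48)))/(-46675 - 34290) = (36066 - 193)/(-46675 - 34290) = 35873/(-80965) = 35873*(-1/80965) = -35873/80965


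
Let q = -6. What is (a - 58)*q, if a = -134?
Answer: 1152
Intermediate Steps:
(a - 58)*q = (-134 - 58)*(-6) = -192*(-6) = 1152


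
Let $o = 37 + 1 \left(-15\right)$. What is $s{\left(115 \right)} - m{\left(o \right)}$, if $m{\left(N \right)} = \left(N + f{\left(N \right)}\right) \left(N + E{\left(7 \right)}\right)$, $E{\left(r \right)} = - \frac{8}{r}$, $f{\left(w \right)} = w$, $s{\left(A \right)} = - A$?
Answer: $- \frac{7229}{7} \approx -1032.7$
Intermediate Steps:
$o = 22$ ($o = 37 - 15 = 22$)
$m{\left(N \right)} = 2 N \left(- \frac{8}{7} + N\right)$ ($m{\left(N \right)} = \left(N + N\right) \left(N - \frac{8}{7}\right) = 2 N \left(N - \frac{8}{7}\right) = 2 N \left(- \frac{8}{7} + N\right)$)
$s{\left(115 \right)} - m{\left(o \right)} = \left(-1\right) 115 - \frac{2}{7} \cdot 22 \left(-8 + 7 \cdot 22\right) = -115 - \frac{2}{7} \cdot 22 \left(-8 + 154\right) = -115 - \frac{2}{7} \cdot 22 \cdot 146 = -115 - \frac{6424}{7} = - \frac{7229}{7}$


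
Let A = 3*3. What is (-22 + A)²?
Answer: 169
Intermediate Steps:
A = 9
(-22 + A)² = (-22 + 9)² = (-13)² = 169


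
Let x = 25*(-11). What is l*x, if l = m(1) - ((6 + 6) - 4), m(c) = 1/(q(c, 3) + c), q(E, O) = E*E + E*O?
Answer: 2145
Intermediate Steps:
x = -275
q(E, O) = E**2 + E*O
m(c) = 1/(c + c*(3 + c)) (m(c) = 1/(c*(c + 3) + c) = 1/(c*(3 + c) + c) = 1/(c + c*(3 + c)))
l = -39/5 (l = 1/(1*(4 + 1)) - ((6 + 6) - 4) = 1/5 - (12 - 4) = 1*(1/5) - 1*8 = 1/5 - 8 = -39/5 ≈ -7.8000)
l*x = -39/5*(-275) = 2145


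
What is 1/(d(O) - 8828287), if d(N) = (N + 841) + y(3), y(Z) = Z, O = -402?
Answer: -1/8827845 ≈ -1.1328e-7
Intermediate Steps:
d(N) = 844 + N (d(N) = (N + 841) + 3 = (841 + N) + 3 = 844 + N)
1/(d(O) - 8828287) = 1/((844 - 402) - 8828287) = 1/(442 - 8828287) = 1/(-8827845) = -1/8827845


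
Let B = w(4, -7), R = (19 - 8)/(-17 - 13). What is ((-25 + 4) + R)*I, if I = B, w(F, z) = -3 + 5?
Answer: -641/15 ≈ -42.733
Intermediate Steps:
R = -11/30 (R = 11/(-30) = 11*(-1/30) = -11/30 ≈ -0.36667)
w(F, z) = 2
B = 2
I = 2
((-25 + 4) + R)*I = ((-25 + 4) - 11/30)*2 = (-21 - 11/30)*2 = -641/30*2 = -641/15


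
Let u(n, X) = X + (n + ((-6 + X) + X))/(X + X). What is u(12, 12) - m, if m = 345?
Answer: -1327/4 ≈ -331.75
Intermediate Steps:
u(n, X) = X + (-6 + n + 2*X)/(2*X) (u(n, X) = X + (n + (-6 + 2*X))/((2*X)) = X + (-6 + n + 2*X)*(1/(2*X)) = X + (-6 + n + 2*X)/(2*X))
u(12, 12) - m = (-3 + (1/2)*12 + 12*(1 + 12))/12 - 1*345 = (-3 + 6 + 12*13)/12 - 345 = (-3 + 6 + 156)/12 - 345 = (1/12)*159 - 345 = 53/4 - 345 = -1327/4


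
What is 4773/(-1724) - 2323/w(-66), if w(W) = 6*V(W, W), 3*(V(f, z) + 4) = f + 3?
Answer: 1644451/129300 ≈ 12.718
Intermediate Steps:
V(f, z) = -3 + f/3 (V(f, z) = -4 + (f + 3)/3 = -4 + (3 + f)/3 = -4 + (1 + f/3) = -3 + f/3)
w(W) = -18 + 2*W (w(W) = 6*(-3 + W/3) = -18 + 2*W)
4773/(-1724) - 2323/w(-66) = 4773/(-1724) - 2323/(-18 + 2*(-66)) = 4773*(-1/1724) - 2323/(-18 - 132) = -4773/1724 - 2323/(-150) = -4773/1724 - 2323*(-1/150) = -4773/1724 + 2323/150 = 1644451/129300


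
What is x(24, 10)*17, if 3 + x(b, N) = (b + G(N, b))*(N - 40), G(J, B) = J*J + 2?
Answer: -64311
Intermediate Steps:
G(J, B) = 2 + J² (G(J, B) = J² + 2 = 2 + J²)
x(b, N) = -3 + (-40 + N)*(2 + b + N²) (x(b, N) = -3 + (b + (2 + N²))*(N - 40) = -3 + (2 + b + N²)*(-40 + N) = -3 + (-40 + N)*(2 + b + N²))
x(24, 10)*17 = (-83 - 40*24 - 40*10² + 10*24 + 10*(2 + 10²))*17 = (-83 - 960 - 40*100 + 240 + 10*(2 + 100))*17 = (-83 - 960 - 4000 + 240 + 10*102)*17 = (-83 - 960 - 4000 + 240 + 1020)*17 = -3783*17 = -64311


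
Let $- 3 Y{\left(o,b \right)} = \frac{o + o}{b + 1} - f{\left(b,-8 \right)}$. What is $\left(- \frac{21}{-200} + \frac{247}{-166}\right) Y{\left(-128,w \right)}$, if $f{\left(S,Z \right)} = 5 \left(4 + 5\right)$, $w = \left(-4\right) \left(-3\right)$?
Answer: $- \frac{19306837}{647400} \approx -29.822$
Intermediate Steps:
$w = 12$
$f{\left(S,Z \right)} = 45$ ($f{\left(S,Z \right)} = 5 \cdot 9 = 45$)
$Y{\left(o,b \right)} = 15 - \frac{2 o}{3 \left(1 + b\right)}$ ($Y{\left(o,b \right)} = - \frac{\frac{o + o}{b + 1} - 45}{3} = - \frac{\frac{2 o}{1 + b} - 45}{3} = - \frac{-45 + \frac{2 o}{1 + b}}{3} = 15 - \frac{2 o}{3 \left(1 + b\right)}$)
$\left(- \frac{21}{-200} + \frac{247}{-166}\right) Y{\left(-128,w \right)} = \left(- \frac{21}{-200} + \frac{247}{-166}\right) \frac{45 - -256 + 45 \cdot 12}{3 \left(1 + 12\right)} = \left(\left(-21\right) \left(- \frac{1}{200}\right) + 247 \left(- \frac{1}{166}\right)\right) \frac{45 + 256 + 540}{3 \cdot 13} = \left(\frac{21}{200} - \frac{247}{166}\right) \frac{1}{3} \cdot \frac{1}{13} \cdot 841 = \left(- \frac{22957}{16600}\right) \frac{841}{39} = - \frac{19306837}{647400}$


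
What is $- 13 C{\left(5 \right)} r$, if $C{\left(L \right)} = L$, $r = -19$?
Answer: $1235$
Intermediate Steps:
$- 13 C{\left(5 \right)} r = \left(-13\right) 5 \left(-19\right) = \left(-65\right) \left(-19\right) = 1235$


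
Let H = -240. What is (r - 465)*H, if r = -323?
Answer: 189120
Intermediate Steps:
(r - 465)*H = (-323 - 465)*(-240) = -788*(-240) = 189120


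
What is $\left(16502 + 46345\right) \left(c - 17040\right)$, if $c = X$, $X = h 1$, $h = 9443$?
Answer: $-477448659$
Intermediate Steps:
$X = 9443$ ($X = 9443 \cdot 1 = 9443$)
$c = 9443$
$\left(16502 + 46345\right) \left(c - 17040\right) = \left(16502 + 46345\right) \left(9443 - 17040\right) = 62847 \left(-7597\right) = -477448659$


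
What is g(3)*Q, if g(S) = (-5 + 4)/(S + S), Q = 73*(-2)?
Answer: 73/3 ≈ 24.333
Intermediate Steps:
Q = -146
g(S) = -1/(2*S)
g(3)*Q = -½/3*(-146) = -½*⅓*(-146) = -⅙*(-146) = 73/3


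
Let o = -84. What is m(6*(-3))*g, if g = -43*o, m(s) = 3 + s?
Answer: -54180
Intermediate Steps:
g = 3612 (g = -43*(-84) = 3612)
m(6*(-3))*g = (3 + 6*(-3))*3612 = (3 - 18)*3612 = -15*3612 = -54180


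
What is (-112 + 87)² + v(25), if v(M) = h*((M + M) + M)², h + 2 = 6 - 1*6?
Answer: -10625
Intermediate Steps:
h = -2 (h = -2 + (6 - 1*6) = -2 + (6 - 6) = -2 + 0 = -2)
v(M) = -18*M² (v(M) = -2*((M + M) + M)² = -2*(2*M + M)² = -2*9*M² = -18*M²)
(-112 + 87)² + v(25) = (-112 + 87)² - 18*25² = (-25)² - 18*625 = 625 - 11250 = -10625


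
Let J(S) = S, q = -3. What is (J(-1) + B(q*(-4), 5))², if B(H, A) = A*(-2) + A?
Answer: 36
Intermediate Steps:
B(H, A) = -A (B(H, A) = -2*A + A = -A)
(J(-1) + B(q*(-4), 5))² = (-1 - 1*5)² = (-1 - 5)² = (-6)² = 36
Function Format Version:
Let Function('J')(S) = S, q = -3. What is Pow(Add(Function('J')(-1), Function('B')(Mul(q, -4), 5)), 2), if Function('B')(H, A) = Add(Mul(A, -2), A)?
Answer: 36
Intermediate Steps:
Function('B')(H, A) = Mul(-1, A) (Function('B')(H, A) = Add(Mul(-2, A), A) = Mul(-1, A))
Pow(Add(Function('J')(-1), Function('B')(Mul(q, -4), 5)), 2) = Pow(Add(-1, Mul(-1, 5)), 2) = Pow(Add(-1, -5), 2) = Pow(-6, 2) = 36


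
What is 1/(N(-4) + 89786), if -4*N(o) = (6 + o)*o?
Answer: 1/89788 ≈ 1.1137e-5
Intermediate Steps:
N(o) = -o*(6 + o)/4 (N(o) = -(6 + o)*o/4 = -o*(6 + o)/4)
1/(N(-4) + 89786) = 1/(-1/4*(-4)*(6 - 4) + 89786) = 1/(-1/4*(-4)*2 + 89786) = 1/(2 + 89786) = 1/89788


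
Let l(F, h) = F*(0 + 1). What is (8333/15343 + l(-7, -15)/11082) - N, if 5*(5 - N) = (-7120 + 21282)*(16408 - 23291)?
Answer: -16574135680117421/850155630 ≈ -1.9495e+7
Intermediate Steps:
l(F, h) = F (l(F, h) = F*1 = F)
N = 97477071/5 (N = 5 - (-7120 + 21282)*(16408 - 23291)/5 = 5 - 14162*(-6883)/5 = 5 - 1/5*(-97477046) = 5 + 97477046/5 = 97477071/5 ≈ 1.9495e+7)
(8333/15343 + l(-7, -15)/11082) - N = (8333/15343 - 7/11082) - 1*97477071/5 = (8333*(1/15343) - 7*1/11082) - 97477071/5 = (8333/15343 - 7/11082) - 97477071/5 = 92238905/170031126 - 97477071/5 = -16574135680117421/850155630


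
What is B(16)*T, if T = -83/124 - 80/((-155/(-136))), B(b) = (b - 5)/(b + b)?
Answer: -96657/3968 ≈ -24.359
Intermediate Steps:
B(b) = (-5 + b)/(2*b) (B(b) = (-5 + b)/((2*b)) = (-5 + b)*(1/(2*b)) = (-5 + b)/(2*b))
T = -8787/124 (T = -83*1/124 - 80/((-155*(-1/136))) = -83/124 - 80/155/136 = -83/124 - 80*136/155 = -83/124 - 2176/31 = -8787/124 ≈ -70.863)
B(16)*T = ((1/2)*(-5 + 16)/16)*(-8787/124) = ((1/2)*(1/16)*11)*(-8787/124) = (11/32)*(-8787/124) = -96657/3968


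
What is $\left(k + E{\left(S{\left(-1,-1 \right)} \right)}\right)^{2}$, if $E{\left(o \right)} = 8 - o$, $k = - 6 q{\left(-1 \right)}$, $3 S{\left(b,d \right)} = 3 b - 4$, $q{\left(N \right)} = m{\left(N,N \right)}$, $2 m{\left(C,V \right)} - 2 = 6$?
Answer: $\frac{1681}{9} \approx 186.78$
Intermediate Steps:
$m{\left(C,V \right)} = 4$ ($m{\left(C,V \right)} = 1 + \frac{1}{2} \cdot 6 = 1 + 3 = 4$)
$q{\left(N \right)} = 4$
$S{\left(b,d \right)} = - \frac{4}{3} + b$ ($S{\left(b,d \right)} = \frac{3 b - 4}{3} = \frac{-4 + 3 b}{3} = - \frac{4}{3} + b$)
$k = -24$ ($k = \left(-6\right) 4 = -24$)
$\left(k + E{\left(S{\left(-1,-1 \right)} \right)}\right)^{2} = \left(-24 + \left(8 - \left(- \frac{4}{3} - 1\right)\right)\right)^{2} = \left(-24 + \left(8 - - \frac{7}{3}\right)\right)^{2} = \left(-24 + \left(8 + \frac{7}{3}\right)\right)^{2} = \left(-24 + \frac{31}{3}\right)^{2} = \left(- \frac{41}{3}\right)^{2} = \frac{1681}{9}$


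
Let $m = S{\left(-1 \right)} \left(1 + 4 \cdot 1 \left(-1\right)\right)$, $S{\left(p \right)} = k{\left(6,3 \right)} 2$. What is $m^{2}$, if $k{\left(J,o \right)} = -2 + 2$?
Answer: $0$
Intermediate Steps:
$k{\left(J,o \right)} = 0$
$S{\left(p \right)} = 0$ ($S{\left(p \right)} = 0 \cdot 2 = 0$)
$m = 0$ ($m = 0 \left(1 + 4 \cdot 1 \left(-1\right)\right) = 0 \left(1 + 4 \left(-1\right)\right) = 0 \left(1 - 4\right) = 0 \left(-3\right) = 0$)
$m^{2} = 0^{2} = 0$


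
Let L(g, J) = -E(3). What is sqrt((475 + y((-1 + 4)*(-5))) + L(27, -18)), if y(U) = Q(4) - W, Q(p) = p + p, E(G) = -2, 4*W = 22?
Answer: sqrt(1918)/2 ≈ 21.897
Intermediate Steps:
W = 11/2 (W = (1/4)*22 = 11/2 ≈ 5.5000)
Q(p) = 2*p
L(g, J) = 2 (L(g, J) = -1*(-2) = 2)
y(U) = 5/2 (y(U) = 2*4 - 1*11/2 = 8 - 11/2 = 5/2)
sqrt((475 + y((-1 + 4)*(-5))) + L(27, -18)) = sqrt((475 + 5/2) + 2) = sqrt(955/2 + 2) = sqrt(959/2) = sqrt(1918)/2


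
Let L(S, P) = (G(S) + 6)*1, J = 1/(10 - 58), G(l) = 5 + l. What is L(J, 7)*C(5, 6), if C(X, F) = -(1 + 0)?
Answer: -527/48 ≈ -10.979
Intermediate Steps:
J = -1/48 (J = 1/(-48) = -1/48 ≈ -0.020833)
C(X, F) = -1 (C(X, F) = -1*1 = -1)
L(S, P) = 11 + S (L(S, P) = ((5 + S) + 6)*1 = (11 + S)*1 = 11 + S)
L(J, 7)*C(5, 6) = (11 - 1/48)*(-1) = (527/48)*(-1) = -527/48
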